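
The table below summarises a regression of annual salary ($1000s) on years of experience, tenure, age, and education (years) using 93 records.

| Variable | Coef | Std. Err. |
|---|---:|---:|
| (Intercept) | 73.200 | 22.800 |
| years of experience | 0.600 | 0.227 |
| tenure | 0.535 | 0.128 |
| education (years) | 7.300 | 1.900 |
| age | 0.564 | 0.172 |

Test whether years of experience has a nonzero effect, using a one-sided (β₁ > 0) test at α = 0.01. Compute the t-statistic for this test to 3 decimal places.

t = 2.643

Read off: b = 0.600, SE = 0.227 for years of experience.
H₀: β₁ = 0 vs H₁: β₁ > 0.
t = 0.600 / 0.227 = 2.643.
df = n − k − 1 = 93 − 4 − 1 = 88.
One-sided p ≈ 0.0049, which is < 0.01, so reject H₀.
There is evidence that the true slope on years of experience is positive, holding the other predictors fixed.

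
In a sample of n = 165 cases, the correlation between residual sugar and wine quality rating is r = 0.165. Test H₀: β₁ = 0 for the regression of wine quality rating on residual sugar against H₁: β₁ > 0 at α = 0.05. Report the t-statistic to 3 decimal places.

t = 2.136

t = r·√(n − 2)/√(1 − r²) = 0.165·√163/√0.972775 = 2.136.
df = n − 2 = 163.
One-sided p ≈ 0.0171, which is < 0.05, so reject H₀.
There is evidence of a linear association between residual sugar and wine quality rating.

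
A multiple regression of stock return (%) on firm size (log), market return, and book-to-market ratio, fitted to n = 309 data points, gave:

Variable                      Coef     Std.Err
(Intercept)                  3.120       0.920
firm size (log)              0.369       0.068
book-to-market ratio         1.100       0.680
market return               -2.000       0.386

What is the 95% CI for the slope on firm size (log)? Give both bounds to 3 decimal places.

(0.235, 0.503)

Read off: b = 0.369, SE = 0.068 for firm size (log).
df = n − k − 1 = 309 − 3 − 1 = 305.
t* = t_{0.025, 305} = 1.967772.
Margin = t* × SE = 1.967772 × 0.068 = 0.13381.
CI: 0.369 ± 0.13381 → (0.235, 0.503).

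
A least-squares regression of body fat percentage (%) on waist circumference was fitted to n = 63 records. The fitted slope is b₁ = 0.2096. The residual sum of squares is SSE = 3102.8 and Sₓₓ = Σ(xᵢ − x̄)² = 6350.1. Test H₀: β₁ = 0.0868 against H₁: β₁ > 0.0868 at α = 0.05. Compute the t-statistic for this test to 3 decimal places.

t = 1.372

MSE = SSE/(n − 2) = 3102.8/61 = 50.8656.
SE(b₁) = √(MSE/Sₓₓ) = √(50.8656/6350.1) = 0.0894997.
t = (0.2096 − 0.0868) / 0.0894997 = 1.372.
df = n − 2 = 61.
One-sided p ≈ 0.0875, which is ≥ 0.05, so fail to reject H₀.
The data do not give significant evidence that the true slope on waist circumference exceeds 0.0868 % per unit.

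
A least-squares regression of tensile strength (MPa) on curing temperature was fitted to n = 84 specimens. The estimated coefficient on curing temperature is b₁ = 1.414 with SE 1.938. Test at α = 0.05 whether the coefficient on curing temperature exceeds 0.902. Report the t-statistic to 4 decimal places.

t = 0.2642

H₀: β₁ = 0.902 vs H₁: β₁ > 0.902.
t = (b₁ − β₁⁰)/SE = (1.414 − 0.902) / 1.938 = 0.2642.
df = n − 2 = 84 − 2 = 82.
One-sided p ≈ 0.3961, which is ≥ 0.05, so fail to reject H₀.
The data do not give significant evidence that the true slope on curing temperature exceeds 0.902 MPa per unit.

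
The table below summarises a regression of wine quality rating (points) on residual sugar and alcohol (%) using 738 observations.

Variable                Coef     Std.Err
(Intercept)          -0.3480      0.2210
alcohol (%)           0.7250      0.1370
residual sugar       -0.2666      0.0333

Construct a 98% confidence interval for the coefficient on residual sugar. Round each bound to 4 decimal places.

Read off: b = -0.2666, SE = 0.0333 for residual sugar.
df = n − k − 1 = 738 − 2 − 1 = 735.
t* = t_{0.01, 735} = 2.331432.
Margin = t* × SE = 2.331432 × 0.0333 = 0.077637.
CI: -0.2666 ± 0.077637 → (-0.3442, -0.1890).

(-0.3442, -0.1890)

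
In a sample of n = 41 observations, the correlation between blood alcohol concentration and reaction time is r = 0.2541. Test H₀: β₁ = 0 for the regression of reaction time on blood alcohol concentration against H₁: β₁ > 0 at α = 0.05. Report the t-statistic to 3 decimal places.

t = 1.641

t = r·√(n − 2)/√(1 − r²) = 0.2541·√39/√0.935433 = 1.641.
df = n − 2 = 39.
One-sided p ≈ 0.0545, which is ≥ 0.05, so fail to reject H₀.
The data do not give significant evidence of a linear association between blood alcohol concentration and reaction time.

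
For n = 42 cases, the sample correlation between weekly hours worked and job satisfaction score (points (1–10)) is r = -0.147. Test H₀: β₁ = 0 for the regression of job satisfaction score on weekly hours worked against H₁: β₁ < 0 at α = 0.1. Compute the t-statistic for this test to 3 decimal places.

t = r·√(n − 2)/√(1 − r²) = -0.147·√40/√0.978391 = -0.940.
df = n − 2 = 40.
One-sided p ≈ 0.1765, which is ≥ 0.1, so fail to reject H₀.
The data do not give significant evidence of a linear association between weekly hours worked and job satisfaction score.

t = -0.940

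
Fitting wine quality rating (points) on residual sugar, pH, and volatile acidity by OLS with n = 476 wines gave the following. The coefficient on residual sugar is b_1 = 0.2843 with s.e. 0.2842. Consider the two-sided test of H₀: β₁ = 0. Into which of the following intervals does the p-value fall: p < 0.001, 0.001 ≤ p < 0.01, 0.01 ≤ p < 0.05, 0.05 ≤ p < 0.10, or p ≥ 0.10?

t = 0.2843 / 0.2842 = 1.000.
df = n − k − 1 = 476 − 3 − 1 = 472.
Two-sided p = 2·P(T_{472} > |t|) ≈ 0.3177.
So p ≥ 0.10.

p ≥ 0.10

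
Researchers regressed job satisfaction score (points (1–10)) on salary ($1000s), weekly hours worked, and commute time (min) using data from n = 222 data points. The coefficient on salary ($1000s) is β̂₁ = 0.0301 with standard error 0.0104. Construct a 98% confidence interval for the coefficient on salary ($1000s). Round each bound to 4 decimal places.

df = n − k − 1 = 222 − 3 − 1 = 218.
t* = t_{0.01, 218} = 2.343575.
Margin = t* × SE = 2.343575 × 0.0104 = 0.024373.
CI: 0.0301 ± 0.024373 → (0.0057, 0.0545).
With 98% confidence, each one-unit increase in salary ($1000s) is associated with a change of between 0.0057 and 0.0545 points (1–10) in job satisfaction score, holding the other predictors fixed.

(0.0057, 0.0545)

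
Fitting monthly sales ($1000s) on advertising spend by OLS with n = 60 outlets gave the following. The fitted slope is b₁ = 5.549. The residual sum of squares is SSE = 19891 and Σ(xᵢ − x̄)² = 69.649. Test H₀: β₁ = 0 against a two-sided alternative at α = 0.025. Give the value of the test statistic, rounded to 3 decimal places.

MSE = SSE/(n − 2) = 19891/58 = 342.948.
SE(b₁) = √(MSE/Sₓₓ) = √(342.948/69.649) = 2.219.
t = 5.549 / 2.219 = 2.501.
df = n − 2 = 58.
Two-sided p ≈ 0.0152, which is < 0.025, so reject H₀.
There is evidence that advertising spend is associated with monthly sales.

t = 2.501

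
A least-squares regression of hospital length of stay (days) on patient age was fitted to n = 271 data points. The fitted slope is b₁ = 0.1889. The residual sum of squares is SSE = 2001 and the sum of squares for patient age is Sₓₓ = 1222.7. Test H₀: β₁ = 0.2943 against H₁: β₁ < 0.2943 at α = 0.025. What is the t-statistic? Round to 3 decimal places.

t = -1.351

MSE = SSE/(n − 2) = 2001/269 = 7.43866.
SE(b₁) = √(MSE/Sₓₓ) = √(7.43866/1222.7) = 0.0779987.
t = (0.1889 − 0.2943) / 0.0779987 = -1.351.
df = n − 2 = 269.
One-sided p ≈ 0.0889, which is ≥ 0.025, so fail to reject H₀.
The data do not give significant evidence that the true slope on patient age is below 0.2943 days per unit.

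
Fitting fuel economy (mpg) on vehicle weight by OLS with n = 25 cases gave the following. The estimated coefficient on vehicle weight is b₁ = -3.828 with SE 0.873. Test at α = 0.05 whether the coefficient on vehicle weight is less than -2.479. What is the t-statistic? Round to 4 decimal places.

t = -1.5452

H₀: β₁ = -2.479 vs H₁: β₁ < -2.479.
t = (b₁ − β₁⁰)/SE = (-3.828 − (-2.479)) / 0.873 = -1.5452.
df = n − 2 = 25 − 2 = 23.
One-sided p ≈ 0.0680, which is ≥ 0.05, so fail to reject H₀.
The data do not give significant evidence that the true slope on vehicle weight is below -2.479 mpg per unit.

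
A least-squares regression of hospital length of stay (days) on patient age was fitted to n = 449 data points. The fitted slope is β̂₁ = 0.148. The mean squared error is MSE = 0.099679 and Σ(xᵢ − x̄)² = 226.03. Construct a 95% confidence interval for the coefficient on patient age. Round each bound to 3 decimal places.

(0.107, 0.189)

SE(β̂₁) = √(MSE/Sₓₓ) = √(0.099679/226.03) = 0.021.
df = n − 2 = 447.
t* = t_{0.025, 447} = 1.965285.
Margin = t* × SE = 1.965285 × 0.021 = 0.04127.
CI: 0.148 ± 0.04127 → (0.107, 0.189).
With 95% confidence, each one-unit increase in patient age is associated with a change of between 0.107 and 0.189 days in hospital length of stay.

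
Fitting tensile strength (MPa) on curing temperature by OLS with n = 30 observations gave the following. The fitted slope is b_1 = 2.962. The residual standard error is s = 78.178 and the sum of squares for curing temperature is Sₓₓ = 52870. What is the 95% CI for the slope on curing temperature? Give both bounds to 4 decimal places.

SE(b_1) = s/√Sₓₓ = 78.178/√52870 = 0.340001.
df = n − 2 = 28.
t* = t_{0.025, 28} = 2.048407.
Margin = t* × SE = 2.048407 × 0.340001 = 0.696460.
CI: 2.962 ± 0.696460 → (2.2655, 3.6585).
With 95% confidence, each one-unit increase in curing temperature is associated with a change of between 2.2655 and 3.6585 MPa in tensile strength.

(2.2655, 3.6585)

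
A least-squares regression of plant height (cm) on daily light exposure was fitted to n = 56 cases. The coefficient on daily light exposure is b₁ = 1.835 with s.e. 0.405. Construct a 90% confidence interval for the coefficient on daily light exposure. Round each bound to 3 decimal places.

df = n − 2 = 56 − 2 = 54.
t* = t_{0.05, 54} = 1.673565.
Margin = t* × SE = 1.673565 × 0.405 = 0.67779.
CI: 1.835 ± 0.67779 → (1.157, 2.513).
With 90% confidence, each one-unit increase in daily light exposure is associated with a change of between 1.157 and 2.513 cm in plant height.

(1.157, 2.513)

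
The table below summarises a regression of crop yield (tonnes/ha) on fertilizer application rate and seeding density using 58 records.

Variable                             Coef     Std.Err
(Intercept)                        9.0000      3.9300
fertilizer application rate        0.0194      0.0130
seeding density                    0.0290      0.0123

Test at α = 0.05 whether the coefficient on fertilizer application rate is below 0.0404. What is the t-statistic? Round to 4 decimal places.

Read off: b = 0.0194, SE = 0.0130 for fertilizer application rate.
H₀: β₁ = 0.0404 vs H₁: β₁ < 0.0404.
t = (0.0194 − 0.0404) / 0.0130 = -1.6154.
df = n − k − 1 = 58 − 2 − 1 = 55.
One-sided p ≈ 0.0560, which is ≥ 0.05, so fail to reject H₀.
The data do not give significant evidence that the true slope on fertilizer application rate is below 0.0404 tonnes/ha per unit, holding the other predictors fixed.

t = -1.6154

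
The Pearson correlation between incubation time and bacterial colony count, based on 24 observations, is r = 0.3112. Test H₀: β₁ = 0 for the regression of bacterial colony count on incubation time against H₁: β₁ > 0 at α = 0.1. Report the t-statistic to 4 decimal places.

t = 1.5359

t = r·√(n − 2)/√(1 − r²) = 0.3112·√22/√0.903155 = 1.5359.
df = n − 2 = 22.
One-sided p ≈ 0.0694, which is < 0.1, so reject H₀.
There is evidence of a linear association between incubation time and bacterial colony count.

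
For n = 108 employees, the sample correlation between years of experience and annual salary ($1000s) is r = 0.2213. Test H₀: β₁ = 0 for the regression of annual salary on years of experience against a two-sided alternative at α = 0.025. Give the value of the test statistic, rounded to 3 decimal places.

t = 2.336

t = r·√(n − 2)/√(1 − r²) = 0.2213·√106/√0.951026 = 2.336.
df = n − 2 = 106.
Two-sided p ≈ 0.0214, which is < 0.025, so reject H₀.
There is evidence of a linear association between years of experience and annual salary.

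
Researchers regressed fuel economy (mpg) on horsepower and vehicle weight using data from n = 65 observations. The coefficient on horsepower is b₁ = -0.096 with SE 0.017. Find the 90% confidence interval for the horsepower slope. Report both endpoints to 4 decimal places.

df = n − k − 1 = 65 − 2 − 1 = 62.
t* = t_{0.05, 62} = 1.669804.
Margin = t* × SE = 1.669804 × 0.017 = 0.028387.
CI: -0.096 ± 0.028387 → (-0.1244, -0.0676).
With 90% confidence, each one-unit increase in horsepower is associated with a change of between -0.1244 and -0.0676 mpg in fuel economy, holding the other predictors fixed.

(-0.1244, -0.0676)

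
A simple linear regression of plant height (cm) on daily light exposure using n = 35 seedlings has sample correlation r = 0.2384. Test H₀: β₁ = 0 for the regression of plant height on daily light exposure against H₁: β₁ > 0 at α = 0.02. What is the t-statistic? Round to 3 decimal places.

t = 1.410

t = r·√(n − 2)/√(1 − r²) = 0.2384·√33/√0.943165 = 1.410.
df = n − 2 = 33.
One-sided p ≈ 0.0839, which is ≥ 0.02, so fail to reject H₀.
The data do not give significant evidence of a linear association between daily light exposure and plant height.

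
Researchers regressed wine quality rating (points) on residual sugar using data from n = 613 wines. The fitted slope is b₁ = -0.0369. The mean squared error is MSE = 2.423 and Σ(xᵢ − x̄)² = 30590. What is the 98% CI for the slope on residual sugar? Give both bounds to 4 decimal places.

(-0.0577, -0.0161)

SE(b₁) = √(MSE/Sₓₓ) = √(2.423/30590) = 0.00889994.
df = n − 2 = 611.
t* = t_{0.01, 611} = 2.332466.
Margin = t* × SE = 2.332466 × 0.00889994 = 0.020759.
CI: -0.0369 ± 0.020759 → (-0.0577, -0.0161).
With 98% confidence, each one-unit increase in residual sugar is associated with a change of between -0.0577 and -0.0161 points in wine quality rating.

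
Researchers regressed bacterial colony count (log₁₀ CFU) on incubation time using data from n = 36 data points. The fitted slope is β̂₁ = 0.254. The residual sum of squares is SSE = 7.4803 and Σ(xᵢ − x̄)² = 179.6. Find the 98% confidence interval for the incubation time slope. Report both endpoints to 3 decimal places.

MSE = SSE/(n − 2) = 7.4803/34 = 0.220009.
SE(β̂₁) = √(MSE/Sₓₓ) = √(0.220009/179.6) = 0.0349999.
df = n − 2 = 34.
t* = t_{0.01, 34} = 2.44115.
Margin = t* × SE = 2.44115 × 0.0349999 = 0.08544.
CI: 0.254 ± 0.08544 → (0.169, 0.339).
With 98% confidence, each one-unit increase in incubation time is associated with a change of between 0.169 and 0.339 log₁₀ CFU in bacterial colony count.

(0.169, 0.339)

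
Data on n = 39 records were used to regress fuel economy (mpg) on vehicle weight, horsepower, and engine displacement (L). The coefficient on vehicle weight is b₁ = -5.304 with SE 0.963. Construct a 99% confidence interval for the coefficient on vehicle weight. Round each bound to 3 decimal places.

(-7.927, -2.681)

df = n − k − 1 = 39 − 3 − 1 = 35.
t* = t_{0.005, 35} = 2.723806.
Margin = t* × SE = 2.723806 × 0.963 = 2.62302.
CI: -5.304 ± 2.62302 → (-7.927, -2.681).
With 99% confidence, each one-unit increase in vehicle weight is associated with a change of between -7.927 and -2.681 mpg in fuel economy, holding the other predictors fixed.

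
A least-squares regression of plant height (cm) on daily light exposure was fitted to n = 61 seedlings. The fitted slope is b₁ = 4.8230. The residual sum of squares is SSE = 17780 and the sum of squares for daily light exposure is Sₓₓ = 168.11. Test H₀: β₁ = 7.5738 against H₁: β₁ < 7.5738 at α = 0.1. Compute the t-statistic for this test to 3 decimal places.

t = -2.055

MSE = SSE/(n − 2) = 17780/59 = 301.356.
SE(b₁) = √(MSE/Sₓₓ) = √(301.356/168.11) = 1.33888.
t = (4.8230 − 7.5738) / 1.33888 = -2.055.
df = n − 2 = 59.
One-sided p ≈ 0.0222, which is < 0.1, so reject H₀.
There is evidence that the true slope on daily light exposure is below 7.5738 cm per unit.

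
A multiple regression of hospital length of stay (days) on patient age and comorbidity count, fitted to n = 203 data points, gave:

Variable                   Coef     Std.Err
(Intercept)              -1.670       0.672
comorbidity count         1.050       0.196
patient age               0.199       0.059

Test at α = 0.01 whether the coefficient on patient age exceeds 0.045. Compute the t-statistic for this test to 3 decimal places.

t = 2.610

Read off: b = 0.199, SE = 0.059 for patient age.
H₀: β₁ = 0.045 vs H₁: β₁ > 0.045.
t = (0.199 − 0.045) / 0.059 = 2.610.
df = n − k − 1 = 203 − 2 − 1 = 200.
One-sided p ≈ 0.0049, which is < 0.01, so reject H₀.
There is evidence that the true slope on patient age exceeds 0.045 days per unit, holding the other predictors fixed.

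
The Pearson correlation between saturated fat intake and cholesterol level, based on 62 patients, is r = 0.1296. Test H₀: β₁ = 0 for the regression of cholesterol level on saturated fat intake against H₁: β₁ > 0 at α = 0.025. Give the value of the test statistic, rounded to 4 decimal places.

t = r·√(n − 2)/√(1 − r²) = 0.1296·√60/√0.983204 = 1.0124.
df = n − 2 = 60.
One-sided p ≈ 0.1577, which is ≥ 0.025, so fail to reject H₀.
The data do not give significant evidence of a linear association between saturated fat intake and cholesterol level.

t = 1.0124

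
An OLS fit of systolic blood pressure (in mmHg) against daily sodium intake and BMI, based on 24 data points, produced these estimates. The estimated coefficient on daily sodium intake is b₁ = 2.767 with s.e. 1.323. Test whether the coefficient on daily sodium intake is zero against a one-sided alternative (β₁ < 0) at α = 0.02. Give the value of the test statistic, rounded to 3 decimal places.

H₀: β₁ = 0 vs H₁: β₁ < 0.
t = (b₁ − β₁⁰)/SE = 2.767 / 1.323 = 2.091.
df = n − k − 1 = 24 − 2 − 1 = 21.
One-sided p ≈ 0.9756, which is ≥ 0.02, so fail to reject H₀.
The data do not give significant evidence that the true slope on daily sodium intake is negative, holding the other predictors fixed.

t = 2.091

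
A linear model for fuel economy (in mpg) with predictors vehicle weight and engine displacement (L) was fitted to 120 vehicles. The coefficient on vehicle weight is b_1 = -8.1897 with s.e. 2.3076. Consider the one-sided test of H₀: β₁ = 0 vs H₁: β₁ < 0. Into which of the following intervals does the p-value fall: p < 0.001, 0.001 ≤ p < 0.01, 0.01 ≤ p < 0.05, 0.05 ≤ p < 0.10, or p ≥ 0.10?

p < 0.001

t = -8.1897 / 2.3076 = -3.549.
df = n − k − 1 = 120 − 2 − 1 = 117.
One-sided p = P(T_{117} < t) ≈ 0.0003.
So p < 0.001.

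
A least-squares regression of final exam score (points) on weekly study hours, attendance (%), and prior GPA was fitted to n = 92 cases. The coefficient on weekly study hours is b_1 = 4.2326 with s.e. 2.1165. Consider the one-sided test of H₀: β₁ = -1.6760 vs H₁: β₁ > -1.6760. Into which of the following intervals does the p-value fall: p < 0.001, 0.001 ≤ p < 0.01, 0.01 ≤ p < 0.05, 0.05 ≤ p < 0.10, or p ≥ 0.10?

t = (4.2326 − (-1.6760)) / 2.1165 = 2.792.
df = n − k − 1 = 92 − 3 − 1 = 88.
One-sided p = P(T_{88} > t) ≈ 0.0032.
So 0.001 ≤ p < 0.01.

0.001 ≤ p < 0.01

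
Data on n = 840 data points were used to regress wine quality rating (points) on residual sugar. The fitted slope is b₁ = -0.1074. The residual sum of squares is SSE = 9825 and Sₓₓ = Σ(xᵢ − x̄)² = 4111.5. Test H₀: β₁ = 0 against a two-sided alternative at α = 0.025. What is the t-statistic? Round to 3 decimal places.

t = -2.011

MSE = SSE/(n − 2) = 9825/838 = 11.7243.
SE(b₁) = √(MSE/Sₓₓ) = √(11.7243/4111.5) = 0.0534004.
t = -0.1074 / 0.0534004 = -2.011.
df = n − 2 = 838.
Two-sided p ≈ 0.0446, which is ≥ 0.025, so fail to reject H₀.
The data do not give significant evidence of an association between residual sugar and wine quality rating.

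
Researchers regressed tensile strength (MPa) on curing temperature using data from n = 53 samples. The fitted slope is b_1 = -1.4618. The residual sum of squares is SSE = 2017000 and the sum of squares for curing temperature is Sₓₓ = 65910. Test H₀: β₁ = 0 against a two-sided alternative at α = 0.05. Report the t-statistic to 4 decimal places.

MSE = SSE/(n − 2) = 2017000/51 = 39549.
SE(b_1) = √(MSE/Sₓₓ) = √(39549/65910) = 0.774626.
t = -1.4618 / 0.774626 = -1.8871.
df = n − 2 = 51.
Two-sided p ≈ 0.0648, which is ≥ 0.05, so fail to reject H₀.
The data do not give significant evidence of an association between curing temperature and tensile strength.

t = -1.8871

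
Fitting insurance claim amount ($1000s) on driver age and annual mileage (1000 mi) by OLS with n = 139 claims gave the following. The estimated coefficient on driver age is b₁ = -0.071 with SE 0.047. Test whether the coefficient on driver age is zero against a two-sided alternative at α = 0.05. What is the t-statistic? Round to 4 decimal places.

H₀: β₁ = 0 vs H₁: β₁ ≠ 0.
t = (b₁ − β₁⁰)/SE = -0.071 / 0.047 = -1.5106.
df = n − k − 1 = 139 − 2 − 1 = 136.
Two-sided p ≈ 0.1332, which is ≥ 0.05, so fail to reject H₀.
The data do not give significant evidence of an association between driver age and insurance claim amount, after adjusting for the other predictors.

t = -1.5106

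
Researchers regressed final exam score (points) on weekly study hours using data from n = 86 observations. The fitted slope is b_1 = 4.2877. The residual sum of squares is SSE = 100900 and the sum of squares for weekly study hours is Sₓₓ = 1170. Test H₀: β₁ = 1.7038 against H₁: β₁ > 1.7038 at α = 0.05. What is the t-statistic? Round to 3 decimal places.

t = 2.550

MSE = SSE/(n − 2) = 100900/84 = 1201.19.
SE(b_1) = √(MSE/Sₓₓ) = √(1201.19/1170) = 1.01324.
t = (4.2877 − 1.7038) / 1.01324 = 2.550.
df = n − 2 = 84.
One-sided p ≈ 0.0063, which is < 0.05, so reject H₀.
There is evidence that the true slope on weekly study hours exceeds 1.7038 points per unit.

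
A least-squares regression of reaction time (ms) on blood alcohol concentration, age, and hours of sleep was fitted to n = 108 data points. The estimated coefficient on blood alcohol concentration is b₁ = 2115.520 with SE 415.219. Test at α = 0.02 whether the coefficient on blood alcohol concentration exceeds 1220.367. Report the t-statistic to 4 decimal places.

t = 2.1559

H₀: β₁ = 1220.367 vs H₁: β₁ > 1220.367.
t = (b₁ − β₁⁰)/SE = (2115.520 − 1220.367) / 415.219 = 2.1559.
df = n − k − 1 = 108 − 3 − 1 = 104.
One-sided p ≈ 0.0167, which is < 0.02, so reject H₀.
There is evidence that the true slope on blood alcohol concentration exceeds 1220.367 ms per unit, holding the other predictors fixed.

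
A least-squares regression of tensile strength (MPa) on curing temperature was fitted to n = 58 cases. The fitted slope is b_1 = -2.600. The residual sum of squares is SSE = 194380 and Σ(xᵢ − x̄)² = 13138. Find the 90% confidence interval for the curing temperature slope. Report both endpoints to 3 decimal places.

MSE = SSE/(n − 2) = 194380/56 = 3471.07.
SE(b_1) = √(MSE/Sₓₓ) = √(3471.07/13138) = 0.514005.
df = n − 2 = 56.
t* = t_{0.05, 56} = 1.672522.
Margin = t* × SE = 1.672522 × 0.514005 = 0.85968.
CI: -2.600 ± 0.85968 → (-3.460, -1.740).
With 90% confidence, each one-unit increase in curing temperature is associated with a change of between -3.460 and -1.740 MPa in tensile strength.

(-3.460, -1.740)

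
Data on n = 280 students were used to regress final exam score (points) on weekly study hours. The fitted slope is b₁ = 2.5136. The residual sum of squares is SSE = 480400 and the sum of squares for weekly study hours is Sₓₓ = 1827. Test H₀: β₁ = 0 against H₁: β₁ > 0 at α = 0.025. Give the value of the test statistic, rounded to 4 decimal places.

t = 2.5846

MSE = SSE/(n − 2) = 480400/278 = 1728.06.
SE(b₁) = √(MSE/Sₓₓ) = √(1728.06/1827) = 0.972545.
t = 2.5136 / 0.972545 = 2.5846.
df = n − 2 = 278.
One-sided p ≈ 0.0051, which is < 0.025, so reject H₀.
There is evidence that the true slope on weekly study hours is positive.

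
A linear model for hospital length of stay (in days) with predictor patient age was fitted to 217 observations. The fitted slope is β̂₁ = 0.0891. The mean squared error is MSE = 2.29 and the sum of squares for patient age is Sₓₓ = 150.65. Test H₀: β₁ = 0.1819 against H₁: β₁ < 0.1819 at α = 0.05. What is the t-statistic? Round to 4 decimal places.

SE(β̂₁) = √(MSE/Sₓₓ) = √(2.29/150.65) = 0.123292.
t = (0.0891 − 0.1819) / 0.123292 = -0.7527.
df = n − 2 = 215.
One-sided p ≈ 0.2262, which is ≥ 0.05, so fail to reject H₀.
The data do not give significant evidence that the true slope on patient age is below 0.1819 days per unit.

t = -0.7527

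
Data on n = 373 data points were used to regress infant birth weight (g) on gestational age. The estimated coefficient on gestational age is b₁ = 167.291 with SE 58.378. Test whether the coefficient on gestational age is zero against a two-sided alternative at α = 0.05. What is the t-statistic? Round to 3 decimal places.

t = 2.866

H₀: β₁ = 0 vs H₁: β₁ ≠ 0.
t = (b₁ − β₁⁰)/SE = 167.291 / 58.378 = 2.866.
df = n − 2 = 373 − 2 = 371.
Two-sided p ≈ 0.0044, which is < 0.05, so reject H₀.
There is evidence that gestational age is associated with infant birth weight.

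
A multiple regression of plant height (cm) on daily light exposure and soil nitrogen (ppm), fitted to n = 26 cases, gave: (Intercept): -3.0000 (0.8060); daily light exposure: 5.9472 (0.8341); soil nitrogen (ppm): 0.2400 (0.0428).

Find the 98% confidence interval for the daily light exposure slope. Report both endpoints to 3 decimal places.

(3.862, 8.032)

Read off: b = 5.9472, SE = 0.8341 for daily light exposure.
df = n − k − 1 = 26 − 2 − 1 = 23.
t* = t_{0.01, 23} = 2.499867.
Margin = t* × SE = 2.499867 × 0.8341 = 2.08514.
CI: 5.9472 ± 2.08514 → (3.862, 8.032).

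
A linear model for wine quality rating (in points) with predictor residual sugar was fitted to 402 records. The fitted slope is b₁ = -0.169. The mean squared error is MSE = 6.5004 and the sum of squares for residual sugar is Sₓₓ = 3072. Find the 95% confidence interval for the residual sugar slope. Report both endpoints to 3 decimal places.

SE(b₁) = √(MSE/Sₓₓ) = √(6.5004/3072) = 0.0460002.
df = n − 2 = 400.
t* = t_{0.025, 400} = 1.965912.
Margin = t* × SE = 1.965912 × 0.0460002 = 0.09043.
CI: -0.169 ± 0.09043 → (-0.259, -0.079).
With 95% confidence, each one-unit increase in residual sugar is associated with a change of between -0.259 and -0.079 points in wine quality rating.

(-0.259, -0.079)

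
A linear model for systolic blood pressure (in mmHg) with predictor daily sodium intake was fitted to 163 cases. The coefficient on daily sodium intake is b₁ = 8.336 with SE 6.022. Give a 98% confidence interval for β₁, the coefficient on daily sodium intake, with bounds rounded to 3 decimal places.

(-5.814, 22.486)

df = n − 2 = 163 − 2 = 161.
t* = t_{0.01, 161} = 2.349732.
Margin = t* × SE = 2.349732 × 6.022 = 14.15009.
CI: 8.336 ± 14.15009 → (-5.814, 22.486).
With 98% confidence, each one-unit increase in daily sodium intake is associated with a change of between -5.814 and 22.486 mmHg in systolic blood pressure.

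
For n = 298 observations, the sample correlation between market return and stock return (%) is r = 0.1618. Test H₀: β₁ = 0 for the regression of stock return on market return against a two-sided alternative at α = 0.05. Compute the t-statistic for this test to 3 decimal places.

t = 2.821

t = r·√(n − 2)/√(1 − r²) = 0.1618·√296/√0.973821 = 2.821.
df = n − 2 = 296.
Two-sided p ≈ 0.0051, which is < 0.05, so reject H₀.
There is evidence of a linear association between market return and stock return.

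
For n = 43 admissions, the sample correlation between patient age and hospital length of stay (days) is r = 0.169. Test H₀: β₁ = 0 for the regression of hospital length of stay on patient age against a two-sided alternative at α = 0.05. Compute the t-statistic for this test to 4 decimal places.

t = r·√(n − 2)/√(1 − r²) = 0.169·√41/√0.971439 = 1.0979.
df = n − 2 = 41.
Two-sided p ≈ 0.2786, which is ≥ 0.05, so fail to reject H₀.
The data do not give significant evidence of a linear association between patient age and hospital length of stay.

t = 1.0979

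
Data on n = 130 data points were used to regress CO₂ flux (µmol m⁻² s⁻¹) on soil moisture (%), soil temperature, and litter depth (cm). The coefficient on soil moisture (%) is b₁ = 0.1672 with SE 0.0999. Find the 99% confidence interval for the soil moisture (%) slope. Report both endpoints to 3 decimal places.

df = n − k − 1 = 130 − 3 − 1 = 126.
t* = t_{0.005, 126} = 2.615412.
Margin = t* × SE = 2.615412 × 0.0999 = 0.26128.
CI: 0.1672 ± 0.26128 → (-0.094, 0.428).
With 99% confidence, each one-unit increase in soil moisture (%) is associated with a change of between -0.094 and 0.428 µmol m⁻² s⁻¹ in CO₂ flux, holding the other predictors fixed.

(-0.094, 0.428)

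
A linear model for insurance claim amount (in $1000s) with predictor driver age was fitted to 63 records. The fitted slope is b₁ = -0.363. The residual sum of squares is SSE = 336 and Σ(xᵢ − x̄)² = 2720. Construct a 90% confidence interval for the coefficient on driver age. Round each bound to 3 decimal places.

(-0.438, -0.288)

MSE = SSE/(n − 2) = 336/61 = 5.5082.
SE(b₁) = √(MSE/Sₓₓ) = √(5.5082/2720) = 0.0450008.
df = n − 2 = 61.
t* = t_{0.05, 61} = 1.670219.
Margin = t* × SE = 1.670219 × 0.0450008 = 0.07516.
CI: -0.363 ± 0.07516 → (-0.438, -0.288).
With 90% confidence, each one-unit increase in driver age is associated with a change of between -0.438 and -0.288 $1000s in insurance claim amount.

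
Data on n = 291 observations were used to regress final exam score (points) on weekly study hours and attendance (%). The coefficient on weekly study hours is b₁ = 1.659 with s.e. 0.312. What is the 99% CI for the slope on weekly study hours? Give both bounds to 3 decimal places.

(0.850, 2.468)

df = n − k − 1 = 291 − 2 − 1 = 288.
t* = t_{0.005, 288} = 2.593008.
Margin = t* × SE = 2.593008 × 0.312 = 0.80902.
CI: 1.659 ± 0.80902 → (0.850, 2.468).
With 99% confidence, each one-unit increase in weekly study hours is associated with a change of between 0.850 and 2.468 points in final exam score, holding the other predictors fixed.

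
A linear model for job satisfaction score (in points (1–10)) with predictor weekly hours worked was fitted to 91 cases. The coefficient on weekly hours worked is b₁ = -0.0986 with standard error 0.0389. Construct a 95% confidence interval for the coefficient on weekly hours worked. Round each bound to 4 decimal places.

df = n − 2 = 91 − 2 = 89.
t* = t_{0.025, 89} = 1.986979.
Margin = t* × SE = 1.986979 × 0.0389 = 0.077293.
CI: -0.0986 ± 0.077293 → (-0.1759, -0.0213).
With 95% confidence, each one-unit increase in weekly hours worked is associated with a change of between -0.1759 and -0.0213 points (1–10) in job satisfaction score.

(-0.1759, -0.0213)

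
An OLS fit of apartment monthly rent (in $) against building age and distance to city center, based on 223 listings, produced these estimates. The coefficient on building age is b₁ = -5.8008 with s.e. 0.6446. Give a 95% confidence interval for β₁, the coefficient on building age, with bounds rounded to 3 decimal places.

(-7.071, -4.530)

df = n − k − 1 = 223 − 2 − 1 = 220.
t* = t_{0.025, 220} = 1.970806.
Margin = t* × SE = 1.970806 × 0.6446 = 1.27038.
CI: -5.8008 ± 1.27038 → (-7.071, -4.530).
With 95% confidence, each one-unit increase in building age is associated with a change of between -7.071 and -4.530 $ in apartment monthly rent, holding the other predictors fixed.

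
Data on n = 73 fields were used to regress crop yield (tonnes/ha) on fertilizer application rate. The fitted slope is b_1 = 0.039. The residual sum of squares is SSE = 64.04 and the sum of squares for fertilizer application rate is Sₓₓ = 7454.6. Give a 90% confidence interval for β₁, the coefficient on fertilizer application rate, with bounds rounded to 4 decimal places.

MSE = SSE/(n − 2) = 64.04/71 = 0.901972.
SE(b_1) = √(MSE/Sₓₓ) = √(0.901972/7454.6) = 0.0109998.
df = n − 2 = 71.
t* = t_{0.05, 71} = 1.6666.
Margin = t* × SE = 1.6666 × 0.0109998 = 0.018332.
CI: 0.039 ± 0.018332 → (0.0207, 0.0573).
With 90% confidence, each one-unit increase in fertilizer application rate is associated with a change of between 0.0207 and 0.0573 tonnes/ha in crop yield.

(0.0207, 0.0573)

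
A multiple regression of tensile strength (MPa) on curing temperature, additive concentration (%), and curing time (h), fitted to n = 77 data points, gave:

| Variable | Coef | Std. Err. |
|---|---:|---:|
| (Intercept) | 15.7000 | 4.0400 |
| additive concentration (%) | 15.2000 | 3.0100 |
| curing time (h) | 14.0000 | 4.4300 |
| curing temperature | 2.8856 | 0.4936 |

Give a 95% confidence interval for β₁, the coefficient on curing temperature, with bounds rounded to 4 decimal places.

Read off: b = 2.8856, SE = 0.4936 for curing temperature.
df = n − k − 1 = 77 − 3 − 1 = 73.
t* = t_{0.025, 73} = 1.992997.
Margin = t* × SE = 1.992997 × 0.4936 = 0.983743.
CI: 2.8856 ± 0.983743 → (1.9019, 3.8693).

(1.9019, 3.8693)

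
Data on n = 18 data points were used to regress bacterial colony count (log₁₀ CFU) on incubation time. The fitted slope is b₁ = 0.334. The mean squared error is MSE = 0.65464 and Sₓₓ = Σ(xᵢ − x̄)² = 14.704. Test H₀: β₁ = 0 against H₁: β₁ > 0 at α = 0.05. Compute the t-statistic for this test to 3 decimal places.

t = 1.583

SE(b₁) = √(MSE/Sₓₓ) = √(0.65464/14.704) = 0.211001.
t = 0.334 / 0.211001 = 1.583.
df = n − 2 = 16.
One-sided p ≈ 0.0665, which is ≥ 0.05, so fail to reject H₀.
The data do not give significant evidence that the true slope on incubation time is positive.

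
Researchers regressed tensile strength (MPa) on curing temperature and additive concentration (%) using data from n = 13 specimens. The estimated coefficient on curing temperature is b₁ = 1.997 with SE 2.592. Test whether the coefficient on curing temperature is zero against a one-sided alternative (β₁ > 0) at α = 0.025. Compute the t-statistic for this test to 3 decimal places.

H₀: β₁ = 0 vs H₁: β₁ > 0.
t = (b₁ − β₁⁰)/SE = 1.997 / 2.592 = 0.770.
df = n − k − 1 = 13 − 2 − 1 = 10.
One-sided p ≈ 0.2294, which is ≥ 0.025, so fail to reject H₀.
The data do not give significant evidence that the true slope on curing temperature is positive, holding the other predictors fixed.

t = 0.770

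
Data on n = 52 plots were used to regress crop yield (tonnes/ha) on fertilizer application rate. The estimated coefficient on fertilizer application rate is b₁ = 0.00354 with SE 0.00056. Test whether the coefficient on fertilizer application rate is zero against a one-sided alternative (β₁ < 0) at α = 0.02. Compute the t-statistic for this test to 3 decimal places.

t = 6.321

H₀: β₁ = 0 vs H₁: β₁ < 0.
t = (b₁ − β₁⁰)/SE = 0.00354 / 0.00056 = 6.321.
df = n − 2 = 52 − 2 = 50.
One-sided p ≈ 1.0000, which is ≥ 0.02, so fail to reject H₀.
The data do not give significant evidence that the true slope on fertilizer application rate is negative.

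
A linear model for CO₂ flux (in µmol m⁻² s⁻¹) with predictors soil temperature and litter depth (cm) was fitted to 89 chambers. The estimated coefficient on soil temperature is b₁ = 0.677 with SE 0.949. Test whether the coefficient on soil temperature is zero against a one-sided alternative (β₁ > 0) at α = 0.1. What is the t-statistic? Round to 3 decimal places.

t = 0.713

H₀: β₁ = 0 vs H₁: β₁ > 0.
t = (b₁ − β₁⁰)/SE = 0.677 / 0.949 = 0.713.
df = n − k − 1 = 89 − 2 − 1 = 86.
One-sided p ≈ 0.2388, which is ≥ 0.1, so fail to reject H₀.
The data do not give significant evidence that the true slope on soil temperature is positive, holding the other predictors fixed.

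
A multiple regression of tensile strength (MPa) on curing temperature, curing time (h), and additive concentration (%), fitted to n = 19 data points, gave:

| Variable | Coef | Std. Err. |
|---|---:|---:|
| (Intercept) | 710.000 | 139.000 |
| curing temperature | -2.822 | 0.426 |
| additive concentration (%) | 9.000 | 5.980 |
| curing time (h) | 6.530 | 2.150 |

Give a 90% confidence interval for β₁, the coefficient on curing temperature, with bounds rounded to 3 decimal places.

Read off: b = -2.822, SE = 0.426 for curing temperature.
df = n − k − 1 = 19 − 3 − 1 = 15.
t* = t_{0.05, 15} = 1.75305.
Margin = t* × SE = 1.75305 × 0.426 = 0.74680.
CI: -2.822 ± 0.74680 → (-3.569, -2.075).

(-3.569, -2.075)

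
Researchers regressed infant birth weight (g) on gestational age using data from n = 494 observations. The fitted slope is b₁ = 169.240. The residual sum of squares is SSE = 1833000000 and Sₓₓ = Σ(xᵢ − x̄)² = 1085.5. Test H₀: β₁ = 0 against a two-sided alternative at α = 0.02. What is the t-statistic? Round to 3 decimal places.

t = 2.889

MSE = SSE/(n − 2) = 1833000000/492 = 3.72561e+06.
SE(b₁) = √(MSE/Sₓₓ) = √(3.72561e+06/1085.5) = 58.5846.
t = 169.240 / 58.5846 = 2.889.
df = n − 2 = 492.
Two-sided p ≈ 0.0040, which is < 0.02, so reject H₀.
There is evidence that gestational age is associated with infant birth weight.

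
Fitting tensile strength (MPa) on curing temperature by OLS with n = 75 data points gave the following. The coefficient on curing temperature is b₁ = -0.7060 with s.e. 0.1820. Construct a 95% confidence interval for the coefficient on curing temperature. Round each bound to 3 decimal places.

(-1.069, -0.343)

df = n − 2 = 75 − 2 = 73.
t* = t_{0.025, 73} = 1.992997.
Margin = t* × SE = 1.992997 × 0.1820 = 0.36273.
CI: -0.7060 ± 0.36273 → (-1.069, -0.343).
With 95% confidence, each one-unit increase in curing temperature is associated with a change of between -1.069 and -0.343 MPa in tensile strength.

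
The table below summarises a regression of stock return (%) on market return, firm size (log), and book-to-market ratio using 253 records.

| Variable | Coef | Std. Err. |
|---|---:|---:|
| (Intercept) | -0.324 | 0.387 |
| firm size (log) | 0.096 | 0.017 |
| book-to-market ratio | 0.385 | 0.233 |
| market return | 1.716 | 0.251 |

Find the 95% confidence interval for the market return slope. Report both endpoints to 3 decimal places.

(1.222, 2.210)

Read off: b = 1.716, SE = 0.251 for market return.
df = n − k − 1 = 253 − 3 − 1 = 249.
t* = t_{0.025, 249} = 1.969537.
Margin = t* × SE = 1.969537 × 0.251 = 0.49435.
CI: 1.716 ± 0.49435 → (1.222, 2.210).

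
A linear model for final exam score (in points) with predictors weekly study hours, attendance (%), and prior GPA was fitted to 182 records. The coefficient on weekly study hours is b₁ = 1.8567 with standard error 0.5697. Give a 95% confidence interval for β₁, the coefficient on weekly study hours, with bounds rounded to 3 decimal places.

(0.732, 2.981)

df = n − k − 1 = 182 − 3 − 1 = 178.
t* = t_{0.025, 178} = 1.973381.
Margin = t* × SE = 1.973381 × 0.5697 = 1.12424.
CI: 1.8567 ± 1.12424 → (0.732, 2.981).
With 95% confidence, each one-unit increase in weekly study hours is associated with a change of between 0.732 and 2.981 points in final exam score, holding the other predictors fixed.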